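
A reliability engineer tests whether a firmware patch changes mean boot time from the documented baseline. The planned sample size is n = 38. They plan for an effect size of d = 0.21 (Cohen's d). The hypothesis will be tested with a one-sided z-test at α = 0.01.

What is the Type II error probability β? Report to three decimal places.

β ≈ 0.849

Noncentrality parameter: δ = d·√n = 0.21 × √38 = 1.2945
Critical value for a one-sided test at α = 0.01: z_α = 2.326.
Power = P(Z > 2.326 − δ) = Φ(-1.032) = 0.1511.
Type II error: β = 1 − power = 1 − 0.1511 = 0.8489.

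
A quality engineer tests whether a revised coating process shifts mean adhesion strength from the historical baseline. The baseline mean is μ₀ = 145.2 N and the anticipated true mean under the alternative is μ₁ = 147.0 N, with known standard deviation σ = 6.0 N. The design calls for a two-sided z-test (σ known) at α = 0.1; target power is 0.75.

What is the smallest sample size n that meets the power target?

Standardized effect: d = |μ₁ − μ₀| / σ = |147.0 − 145.2| / 6.0 = 0.3000
Set Φ(δ − 1.645) = 0.75; then δ − 1.645 = Φ⁻¹(0.75) = 0.674, giving δ = 2.319.
(The Φ(−δ − z_{α/2}) term is vanishingly small for δ > 0 and is dropped in the standard sample-size formula.)
δ = d·√n ⇒ n = (δ/d)² = (2.319 / 0.3000)² = 59.77.
Round up to the next whole unit.

n = 60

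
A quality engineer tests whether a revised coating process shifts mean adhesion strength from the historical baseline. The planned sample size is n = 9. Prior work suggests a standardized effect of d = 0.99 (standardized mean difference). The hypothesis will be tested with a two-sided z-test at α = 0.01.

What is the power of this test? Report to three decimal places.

Noncentrality parameter: δ = d·√n = 0.99 × √9 = 2.9700
Critical value for a two-sided test at α = 0.01: z_{α/2} = 2.576.
Power = Φ(δ − 2.576) + Φ(−δ − 2.576) = Φ(0.394) + Φ(-5.546) = 0.6533 + 0.0000 = 0.6533.

Power ≈ 0.653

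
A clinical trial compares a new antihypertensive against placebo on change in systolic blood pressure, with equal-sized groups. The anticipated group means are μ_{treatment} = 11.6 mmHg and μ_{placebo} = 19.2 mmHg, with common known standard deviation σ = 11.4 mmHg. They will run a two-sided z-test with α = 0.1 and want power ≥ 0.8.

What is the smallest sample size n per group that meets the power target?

Standardized effect: d = |μ_{treatment} − μ_{placebo}| / σ = |11.6 − 19.2| / 11.4 = 0.6667
For power 0.8 need Φ(δ − z_{0.05}) = 0.8, so δ = z_{0.05} + z_{0.20} = 1.645 + 0.842 = 2.486.
(Ignoring the negligible lower-tail rejection probability gives the usual closed-form inversion.)
δ = d·√(n/2) ⇒ n = 2(δ/d)² = 2 × (2.486 / 0.6667)² = 27.82.
Rounding up, n = 28 per group.

n = 28 per group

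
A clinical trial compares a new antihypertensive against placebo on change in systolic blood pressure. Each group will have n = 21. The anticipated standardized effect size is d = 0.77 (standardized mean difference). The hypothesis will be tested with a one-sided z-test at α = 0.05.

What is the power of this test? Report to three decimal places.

Noncentrality parameter: δ = d·√(n/2) = 0.77 × √(21/2) = 2.4951
Critical value for a one-sided test at α = 0.05: z_α = 1.645.
Power = P(Z > 1.645 − δ) = Φ(0.850) = 0.8024.

Power ≈ 0.802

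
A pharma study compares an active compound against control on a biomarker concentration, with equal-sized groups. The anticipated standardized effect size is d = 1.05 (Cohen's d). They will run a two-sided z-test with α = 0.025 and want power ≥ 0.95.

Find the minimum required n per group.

For power 0.95 need Φ(δ − z_{0.0125}) = 0.95, so δ = z_{0.0125} + z_{0.05} = 2.241 + 1.645 = 3.886.
(For δ > 0 the lower-tail rejection region contributes negligibly to power, so the one-term inversion is standard.)
δ = d·√(n/2) ⇒ n = 2(δ/d)² = 2 × (3.886 / 1.05)² = 27.40.
Rounding up, n = 28 per group.

n = 28 per group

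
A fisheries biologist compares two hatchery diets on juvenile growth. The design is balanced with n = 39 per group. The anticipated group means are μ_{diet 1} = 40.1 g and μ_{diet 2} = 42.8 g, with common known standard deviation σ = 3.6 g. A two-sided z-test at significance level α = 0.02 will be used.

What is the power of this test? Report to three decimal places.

Standardized effect: d = |μ_{diet 1} − μ_{diet 2}| / σ = |40.1 − 42.8| / 3.6 = 0.7500
Noncentrality parameter: δ = d·√(n/2) = 0.7500 × √(39/2) = 3.3119
Two-sided α = 0.02 → critical value z_{0.01} = 2.326.
Power = Φ(δ − 2.326) + Φ(−δ − 2.326) = Φ(0.986) + Φ(-5.638) = 0.8378 + 0.0000 = 0.8378.

Power ≈ 0.838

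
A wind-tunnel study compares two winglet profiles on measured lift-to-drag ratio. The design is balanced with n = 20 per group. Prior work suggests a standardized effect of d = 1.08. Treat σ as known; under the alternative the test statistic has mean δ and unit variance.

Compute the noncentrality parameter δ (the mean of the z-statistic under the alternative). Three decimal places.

The noncentrality parameter scales effect size by the design's sample-size factor: δ = d·√(n/2) = 1.08 × √(20/2) = 3.4153

δ ≈ 3.415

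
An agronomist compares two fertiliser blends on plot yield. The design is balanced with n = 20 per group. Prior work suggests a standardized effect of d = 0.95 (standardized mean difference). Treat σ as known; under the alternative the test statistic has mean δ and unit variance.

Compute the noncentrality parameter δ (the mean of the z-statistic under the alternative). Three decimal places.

The noncentrality parameter scales effect size by the design's sample-size factor: δ = d·√(n/2) = 0.95 × √(20/2) = 3.0042

δ ≈ 3.004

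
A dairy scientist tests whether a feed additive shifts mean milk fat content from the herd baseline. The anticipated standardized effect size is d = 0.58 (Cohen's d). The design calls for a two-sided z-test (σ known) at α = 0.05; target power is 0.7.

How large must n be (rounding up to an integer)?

n = 19

Set Φ(δ − 1.960) = 0.7; then δ − 1.960 = Φ⁻¹(0.7) = 0.524, giving δ = 2.484.
(The Φ(−δ − z_{α/2}) term is vanishingly small for δ > 0 and is dropped in the standard sample-size formula.)
δ = d·√n ⇒ n = (δ/d)² = (2.484 / 0.58)² = 18.35.
Round up to the next whole unit.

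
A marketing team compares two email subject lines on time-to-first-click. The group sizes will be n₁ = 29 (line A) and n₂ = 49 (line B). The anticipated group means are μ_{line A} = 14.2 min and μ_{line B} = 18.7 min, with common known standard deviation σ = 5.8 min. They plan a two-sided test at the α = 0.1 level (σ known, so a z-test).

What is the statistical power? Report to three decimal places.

Power ≈ 0.952

Standardized effect: d = |μ_{line A} − μ_{line B}| / σ = |14.2 − 18.7| / 5.8 = 0.7759
Noncentrality parameter: δ = d / √(1/n₁ + 1/n₂) = 0.7759 / √(1/29 + 1/49) = 3.3116
Critical value for a two-sided test at α = 0.1: z_{α/2} = 1.645.
Power = Φ(δ − 1.645) + Φ(−δ − 1.645) = Φ(1.667) + Φ(-4.956) = 0.9522 + 0.0000 = 0.9522.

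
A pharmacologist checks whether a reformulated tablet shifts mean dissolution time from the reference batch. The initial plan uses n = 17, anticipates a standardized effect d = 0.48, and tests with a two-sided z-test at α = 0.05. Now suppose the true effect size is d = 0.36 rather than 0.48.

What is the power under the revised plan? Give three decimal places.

Power ≈ 0.317

With d = 0.36: δ = d·√n = 0.36 × √17 = 1.4843. Critical value z_{0.025} = 1.960.
Revised power = Φ(δ − 1.960) + Φ(−δ − 1.960) = Φ(-0.476) + Φ(-3.444) = 0.3172 + 0.0003 = 0.3174.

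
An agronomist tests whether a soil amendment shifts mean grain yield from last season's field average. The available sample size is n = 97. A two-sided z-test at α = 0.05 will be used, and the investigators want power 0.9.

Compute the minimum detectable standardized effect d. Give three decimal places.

Need Φ(δ − 1.960) = 0.9, so δ = 1.960 + 1.282 = 3.242.
(The second rejection-region term Φ(−δ − z_{α/2}) is negligible and dropped.)
δ = d·√n ⇒ d = δ/√n = 3.242/√97 = 0.3291.

d ≈ 0.329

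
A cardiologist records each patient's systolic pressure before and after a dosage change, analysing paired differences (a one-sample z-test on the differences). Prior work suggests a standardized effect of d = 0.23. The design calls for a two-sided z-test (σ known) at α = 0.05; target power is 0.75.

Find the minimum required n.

For power 0.75 need Φ(δ − z_{0.025}) = 0.75, so δ = z_{0.025} + z_{0.25} = 1.960 + 0.674 = 2.634.
(Ignoring the negligible lower-tail rejection probability gives the usual closed-form inversion.)
δ = d·√n ⇒ n = (δ/d)² = (2.634 / 0.23)² = 131.20.
Rounding up, n = 132.

n = 132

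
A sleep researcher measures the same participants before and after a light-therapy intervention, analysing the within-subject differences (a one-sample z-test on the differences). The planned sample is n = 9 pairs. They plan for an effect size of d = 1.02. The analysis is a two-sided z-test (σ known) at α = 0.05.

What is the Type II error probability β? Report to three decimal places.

Noncentrality parameter: δ = d·√n = 1.02 × √9 = 3.0600
Critical value for a two-sided test at α = 0.05: z_{α/2} = 1.960.
Power = Φ(δ − 1.960) + Φ(−δ − 1.960) = Φ(1.100) + Φ(-5.020) = 0.8643 + 0.0000 = 0.8643.
Type II error: β = 1 − power = 1 − 0.8643 = 0.1357.

β ≈ 0.136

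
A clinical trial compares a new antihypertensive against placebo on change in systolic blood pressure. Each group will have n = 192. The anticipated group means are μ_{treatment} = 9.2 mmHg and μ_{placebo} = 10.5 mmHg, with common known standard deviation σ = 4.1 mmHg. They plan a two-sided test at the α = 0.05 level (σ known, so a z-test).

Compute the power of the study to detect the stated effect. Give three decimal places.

Power ≈ 0.874

Standardized effect: d = |μ_{treatment} − μ_{placebo}| / σ = |9.2 − 10.5| / 4.1 = 0.3171
Noncentrality parameter: λ = d·√(n/2) = 0.3171 × √(192/2) = 3.1067
Two-sided α = 0.05 → critical value z_{0.025} = 1.960.
Power = Φ(λ − 1.960) + Φ(−λ − 1.960) = Φ(1.147) + Φ(-5.067) = 0.8742 + 0.0000 = 0.8742.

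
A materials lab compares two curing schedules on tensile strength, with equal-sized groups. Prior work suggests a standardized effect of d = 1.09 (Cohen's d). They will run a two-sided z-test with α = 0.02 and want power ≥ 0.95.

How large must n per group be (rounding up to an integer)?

For power 0.95 need Φ(δ − z_{0.01}) = 0.95, so δ = z_{0.01} + z_{0.05} = 2.326 + 1.645 = 3.971.
(Ignoring the negligible lower-tail rejection probability gives the usual closed-form inversion.)
δ = d·√(n/2) ⇒ n = 2(δ/d)² = 2 × (3.971 / 1.09)² = 26.55.
Rounding up, n = 27 per group.

n = 27 per group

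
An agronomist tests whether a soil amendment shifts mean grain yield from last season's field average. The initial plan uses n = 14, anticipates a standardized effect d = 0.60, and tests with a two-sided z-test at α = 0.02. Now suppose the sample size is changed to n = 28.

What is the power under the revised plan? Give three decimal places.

Power ≈ 0.802

With n = 28: δ = d·√n = 0.60 × √28 = 3.1749. Critical value z_{0.01} = 2.326.
Revised power = Φ(δ − 2.326) + Φ(−δ − 2.326) = Φ(0.849) + Φ(-5.501) = 0.8019 + 0.0000 = 0.8019.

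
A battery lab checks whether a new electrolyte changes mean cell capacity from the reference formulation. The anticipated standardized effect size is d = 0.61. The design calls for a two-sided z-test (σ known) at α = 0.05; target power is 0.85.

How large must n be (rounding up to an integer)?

n = 25

Set Φ(δ − 1.960) = 0.85; then δ − 1.960 = Φ⁻¹(0.85) = 1.036, giving δ = 2.996.
(The Φ(−δ − z_{α/2}) term is vanishingly small for δ > 0 and is dropped in the standard sample-size formula.)
δ = d·√n ⇒ n = (δ/d)² = (2.996 / 0.61)² = 24.13.
Rounding up, n = 25.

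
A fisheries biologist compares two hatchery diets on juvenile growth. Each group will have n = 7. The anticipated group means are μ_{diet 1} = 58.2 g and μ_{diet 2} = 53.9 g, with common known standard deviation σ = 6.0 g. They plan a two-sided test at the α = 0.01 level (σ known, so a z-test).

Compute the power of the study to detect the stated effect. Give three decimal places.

Standardized effect: d = |μ_{diet 1} − μ_{diet 2}| / σ = |58.2 − 53.9| / 6.0 = 0.7167
Noncentrality parameter: δ = d·√(n/2) = 0.7167 × √(7/2) = 1.3408
Two-sided α = 0.01 → critical value z_{0.005} = 2.576.
Power = Φ(δ − 2.576) + Φ(−δ − 2.576) = Φ(-1.235) + Φ(-3.917) = 0.1084 + 0.0000 = 0.1084.

Power ≈ 0.108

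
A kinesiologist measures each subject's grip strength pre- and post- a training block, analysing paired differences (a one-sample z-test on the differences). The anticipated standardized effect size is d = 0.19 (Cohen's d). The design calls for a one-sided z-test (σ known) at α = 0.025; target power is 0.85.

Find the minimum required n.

For power 0.85 need Φ(δ − z_{0.025}) = 0.85, so δ = z_{0.025} + z_{0.15} = 1.960 + 1.036 = 2.996.
δ = d·√n ⇒ n = (δ/d)² = (2.996 / 0.19)² = 248.71.
Round up to the next whole unit.

n = 249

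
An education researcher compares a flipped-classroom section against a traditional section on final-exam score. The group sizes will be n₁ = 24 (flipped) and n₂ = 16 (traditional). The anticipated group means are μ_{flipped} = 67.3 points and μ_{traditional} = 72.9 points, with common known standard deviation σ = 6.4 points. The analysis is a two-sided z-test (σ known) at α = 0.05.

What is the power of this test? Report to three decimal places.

Standardized effect: d = |μ_{flipped} − μ_{traditional}| / σ = |67.3 − 72.9| / 6.4 = 0.8750
Noncentrality parameter: δ = d / √(1/n₁ + 1/n₂) = 0.8750 / √(1/24 + 1/16) = 2.7111
Two-sided α = 0.05 → critical value z_{0.025} = 1.960.
Power = Φ(δ − 1.960) + Φ(−δ − 1.960) = Φ(0.751) + Φ(-4.671) = 0.7737 + 0.0000 = 0.7737.

Power ≈ 0.774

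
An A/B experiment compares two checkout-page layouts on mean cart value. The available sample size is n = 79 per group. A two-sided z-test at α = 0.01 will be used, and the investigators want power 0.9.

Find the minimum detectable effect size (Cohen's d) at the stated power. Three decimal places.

d ≈ 0.614

Required noncentrality: δ = z_{0.005} + z_{0.10} = 2.576 + 1.282 = 3.857.
(The second rejection-region term Φ(−δ − z_{α/2}) is negligible and dropped.)
δ = d·√(n/2) ⇒ d = δ/√(n/2) = 3.857/√(79/2) = 0.6138.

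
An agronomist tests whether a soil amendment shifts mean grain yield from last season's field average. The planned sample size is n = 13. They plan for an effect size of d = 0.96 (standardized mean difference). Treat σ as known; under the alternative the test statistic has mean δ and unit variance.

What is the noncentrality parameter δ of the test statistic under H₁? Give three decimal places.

δ = d·√n = 0.96 × √13 = 3.4613

δ ≈ 3.461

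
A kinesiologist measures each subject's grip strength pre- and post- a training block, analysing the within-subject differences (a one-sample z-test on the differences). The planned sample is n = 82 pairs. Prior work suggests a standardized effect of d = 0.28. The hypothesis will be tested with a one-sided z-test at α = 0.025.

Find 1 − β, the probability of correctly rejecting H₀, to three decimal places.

Power ≈ 0.718

Noncentrality parameter: δ = d·√n = 0.28 × √82 = 2.5355
One-sided α = 0.025 → critical value z_{0.025} = 1.960.
Power = Φ(δ − 1.960) = Φ(0.576) = 0.7175.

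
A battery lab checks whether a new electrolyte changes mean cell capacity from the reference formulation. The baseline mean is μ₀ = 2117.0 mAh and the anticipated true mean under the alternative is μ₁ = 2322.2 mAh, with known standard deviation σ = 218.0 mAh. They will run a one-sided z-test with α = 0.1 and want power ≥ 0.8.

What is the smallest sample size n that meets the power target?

n = 6

Standardized effect: d = |μ₁ − μ₀| / σ = |2322.2 − 2117.0| / 218.0 = 0.9413
For power 0.8 need Φ(δ − z_{0.1}) = 0.8, so δ = z_{0.1} + z_{0.20} = 1.282 + 0.842 = 2.123.
δ = d·√n ⇒ n = (δ/d)² = (2.123 / 0.9413)² = 5.09.
Round up to the next whole unit.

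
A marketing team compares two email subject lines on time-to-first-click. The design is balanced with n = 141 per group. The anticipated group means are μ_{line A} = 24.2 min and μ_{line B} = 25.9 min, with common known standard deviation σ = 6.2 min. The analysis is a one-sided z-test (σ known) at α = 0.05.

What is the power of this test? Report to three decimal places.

Power ≈ 0.745

Standardized effect: d = |μ_{line A} − μ_{line B}| / σ = |24.2 − 25.9| / 6.2 = 0.2742
Noncentrality parameter: δ = d·√(n/2) = 0.2742 × √(141/2) = 2.3022
One-sided α = 0.05 → critical value z_{0.05} = 1.645.
Power = P(Z > 1.645 − δ) = Φ(0.657) = 0.7445.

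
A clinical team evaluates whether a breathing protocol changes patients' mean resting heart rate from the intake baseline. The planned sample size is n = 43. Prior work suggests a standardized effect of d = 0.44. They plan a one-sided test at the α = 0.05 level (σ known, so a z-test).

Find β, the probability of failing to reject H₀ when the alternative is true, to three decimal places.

β ≈ 0.107

Noncentrality parameter: δ = d·√n = 0.44 × √43 = 2.8853
Critical value for a one-sided test at α = 0.05: z_α = 1.645.
Power = Φ(δ − 1.645) = Φ(1.240) = 0.8926.
Type II error: β = 1 − power = 1 − 0.8926 = 0.1074.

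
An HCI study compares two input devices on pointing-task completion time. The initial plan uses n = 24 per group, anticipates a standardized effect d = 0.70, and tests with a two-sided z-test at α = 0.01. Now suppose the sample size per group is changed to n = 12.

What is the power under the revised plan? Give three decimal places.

With n = 12 per group: δ = d·√(n/2) = 0.70 × √(12/2) = 1.7146. Critical value z_{0.005} = 2.576.
Revised power = Φ(δ − 2.576) + Φ(−δ − 2.576) = Φ(-0.861) + Φ(-4.290) = 0.1946 + 0.0000 = 0.1946.

Power ≈ 0.195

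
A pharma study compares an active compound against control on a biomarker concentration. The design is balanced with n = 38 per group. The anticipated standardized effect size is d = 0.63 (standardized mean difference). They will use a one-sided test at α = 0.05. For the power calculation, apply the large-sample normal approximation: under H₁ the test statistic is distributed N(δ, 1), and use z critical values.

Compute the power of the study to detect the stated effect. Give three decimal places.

Power ≈ 0.865

Noncentrality parameter: δ = d·√(n/2) = 0.63 × √(38/2) = 2.7461
One-sided α = 0.05 → critical value z_{0.05} = 1.645.
Power = P(Z > 1.645 − δ) = Φ(1.101) = 0.8646.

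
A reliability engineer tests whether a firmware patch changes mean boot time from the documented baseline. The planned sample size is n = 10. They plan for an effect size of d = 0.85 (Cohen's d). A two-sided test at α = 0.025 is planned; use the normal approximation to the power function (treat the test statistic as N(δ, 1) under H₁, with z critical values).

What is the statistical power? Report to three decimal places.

Power ≈ 0.672

Noncentrality parameter: δ = d·√n = 0.85 × √10 = 2.6879
Critical value for a two-sided test at α = 0.025: z_{α/2} = 2.241.
Power = Φ(δ − 2.241) + Φ(−δ − 2.241) = Φ(0.447) + Φ(-4.929) = 0.6724 + 0.0000 = 0.6724.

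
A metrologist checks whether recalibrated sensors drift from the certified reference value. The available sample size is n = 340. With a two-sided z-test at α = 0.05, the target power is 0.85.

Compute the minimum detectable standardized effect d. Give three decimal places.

d ≈ 0.163

Required noncentrality: δ = z_{0.025} + z_{0.15} = 1.960 + 1.036 = 2.996.
(Lower-tail contribution to power is negligible for δ > 0.)
δ = d·√n ⇒ d = δ/√n = 2.996/√340 = 0.1625.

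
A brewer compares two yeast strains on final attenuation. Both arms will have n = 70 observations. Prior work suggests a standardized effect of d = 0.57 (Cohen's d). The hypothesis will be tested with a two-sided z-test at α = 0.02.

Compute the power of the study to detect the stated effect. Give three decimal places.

Noncentrality parameter: δ = d·√(n/2) = 0.57 × √(70/2) = 3.3722
Two-sided α = 0.02 → critical value z_{0.01} = 2.326.
Power = Φ(δ − 2.326) + Φ(−δ − 2.326) = Φ(1.046) + Φ(-5.699) = 0.8522 + 0.0000 = 0.8522.

Power ≈ 0.852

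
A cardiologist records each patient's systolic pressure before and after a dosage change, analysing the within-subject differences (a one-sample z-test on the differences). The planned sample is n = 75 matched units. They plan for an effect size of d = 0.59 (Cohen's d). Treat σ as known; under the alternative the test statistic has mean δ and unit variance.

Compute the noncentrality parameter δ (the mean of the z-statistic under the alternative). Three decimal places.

δ ≈ 5.110

δ = d·√n = 0.59 × √75 = 5.1095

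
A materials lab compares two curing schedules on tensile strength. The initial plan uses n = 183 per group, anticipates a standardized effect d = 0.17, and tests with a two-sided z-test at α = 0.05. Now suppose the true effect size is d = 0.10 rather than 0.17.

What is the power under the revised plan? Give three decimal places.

Power ≈ 0.160

With d = 0.10: δ = d·√(n/2) = 0.10 × √(183/2) = 0.9566. Critical value z_{0.025} = 1.960.
Revised power = Φ(δ − 1.960) + Φ(−δ − 1.960) = Φ(-1.003) + Φ(-2.917) = 0.1578 + 0.0018 = 0.1596.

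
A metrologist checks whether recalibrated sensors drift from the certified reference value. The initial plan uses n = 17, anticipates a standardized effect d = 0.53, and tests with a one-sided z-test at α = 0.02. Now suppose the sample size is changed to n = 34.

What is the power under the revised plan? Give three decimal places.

Power ≈ 0.850

With n = 34: δ = d·√n = 0.53 × √34 = 3.0904. Critical value z_{0.02} = 2.054.
Revised power = Φ(δ − 2.054) = Φ(1.037) = 0.8501.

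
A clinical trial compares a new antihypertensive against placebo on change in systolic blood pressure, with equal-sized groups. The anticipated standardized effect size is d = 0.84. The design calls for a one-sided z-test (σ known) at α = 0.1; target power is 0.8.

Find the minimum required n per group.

Set Φ(δ − 1.282) = 0.8; then δ − 1.282 = Φ⁻¹(0.8) = 0.842, giving δ = 2.123.
δ = d·√(n/2) ⇒ n = 2(δ/d)² = 2 × (2.123 / 0.84)² = 12.78.
Rounding up, n = 13 per group.

n = 13 per group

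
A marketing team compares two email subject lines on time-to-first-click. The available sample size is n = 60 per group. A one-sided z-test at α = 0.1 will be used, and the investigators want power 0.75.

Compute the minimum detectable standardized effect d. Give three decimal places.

d ≈ 0.357

Need Φ(δ − 1.282) = 0.75, so δ = 1.282 + 0.674 = 1.956.
δ = d·√(n/2) ⇒ d = δ/√(n/2) = 1.956/√(60/2) = 0.3571.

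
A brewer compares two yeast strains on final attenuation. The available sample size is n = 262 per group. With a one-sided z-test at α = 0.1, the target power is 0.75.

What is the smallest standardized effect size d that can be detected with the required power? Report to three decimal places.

Required noncentrality: δ = z_{0.1} + z_{0.25} = 1.282 + 0.674 = 1.956.
δ = d·√(n/2) ⇒ d = δ/√(n/2) = 1.956/√(262/2) = 0.1709.

d ≈ 0.171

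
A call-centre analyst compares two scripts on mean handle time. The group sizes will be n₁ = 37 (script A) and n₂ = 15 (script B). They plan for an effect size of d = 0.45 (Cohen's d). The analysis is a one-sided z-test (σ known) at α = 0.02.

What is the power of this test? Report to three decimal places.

Power ≈ 0.280

Noncentrality parameter: δ = d / √(1/n₁ + 1/n₂) = 0.45 / √(1/37 + 1/15) = 1.4701
Critical value for a one-sided test at α = 0.02: z_α = 2.054.
Power = Φ(δ − 2.054) = Φ(-0.584) = 0.2797.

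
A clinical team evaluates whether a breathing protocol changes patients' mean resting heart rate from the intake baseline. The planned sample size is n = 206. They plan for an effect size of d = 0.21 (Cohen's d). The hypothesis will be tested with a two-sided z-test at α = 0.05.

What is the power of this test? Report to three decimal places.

Power ≈ 0.854

Noncentrality parameter: δ = d·√n = 0.21 × √206 = 3.0141
Two-sided α = 0.05 → critical value z_{0.025} = 1.960.
Power = Φ(δ − 1.960) + Φ(−δ − 1.960) = Φ(1.054) + Φ(-4.974) = 0.8541 + 0.0000 = 0.8541.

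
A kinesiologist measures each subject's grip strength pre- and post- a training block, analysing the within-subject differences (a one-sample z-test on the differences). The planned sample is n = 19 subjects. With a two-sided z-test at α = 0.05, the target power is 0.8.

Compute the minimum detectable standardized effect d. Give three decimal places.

d ≈ 0.643

Required noncentrality: δ = z_{0.025} + z_{0.20} = 1.960 + 0.842 = 2.802.
(The second rejection-region term Φ(−δ − z_{α/2}) is negligible and dropped.)
δ = d·√n ⇒ d = δ/√n = 2.802/√19 = 0.6427.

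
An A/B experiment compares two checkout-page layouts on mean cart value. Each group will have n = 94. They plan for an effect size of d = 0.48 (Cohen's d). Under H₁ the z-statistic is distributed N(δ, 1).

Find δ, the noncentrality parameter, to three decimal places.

δ = d·√(n/2) = 0.48 × √(94/2) = 3.2907

δ ≈ 3.291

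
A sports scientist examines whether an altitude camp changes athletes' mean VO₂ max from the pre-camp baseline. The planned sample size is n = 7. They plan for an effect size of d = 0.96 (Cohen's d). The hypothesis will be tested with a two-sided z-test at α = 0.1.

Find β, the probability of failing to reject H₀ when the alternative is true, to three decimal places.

Noncentrality parameter: δ = d·√n = 0.96 × √7 = 2.5399
Two-sided α = 0.1 → critical value z_{0.05} = 1.645.
Power = Φ(δ − 1.645) + Φ(−δ − 1.645) = Φ(0.895) + Φ(-4.185) = 0.8146 + 0.0000 = 0.8146.
Type II error: β = 1 − power = 1 − 0.8146 = 0.1854.

β ≈ 0.185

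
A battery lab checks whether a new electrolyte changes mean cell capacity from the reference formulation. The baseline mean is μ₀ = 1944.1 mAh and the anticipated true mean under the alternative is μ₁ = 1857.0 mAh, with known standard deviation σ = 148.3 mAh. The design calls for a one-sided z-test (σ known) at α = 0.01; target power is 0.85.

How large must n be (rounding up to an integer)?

n = 33

Standardized effect: d = |μ₁ − μ₀| / σ = |1857.0 − 1944.1| / 148.3 = 0.5873
For power 0.85 need Φ(δ − z_{0.01}) = 0.85, so δ = z_{0.01} + z_{0.15} = 2.326 + 1.036 = 3.363.
δ = d·√n ⇒ n = (δ/d)² = (3.363 / 0.5873)² = 32.78.
Rounding up, n = 33.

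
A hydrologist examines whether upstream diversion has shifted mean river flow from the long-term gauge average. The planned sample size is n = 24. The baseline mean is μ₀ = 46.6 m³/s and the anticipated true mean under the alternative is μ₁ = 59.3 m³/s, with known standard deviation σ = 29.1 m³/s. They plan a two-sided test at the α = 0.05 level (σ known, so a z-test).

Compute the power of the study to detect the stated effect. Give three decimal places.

Power ≈ 0.571

Standardized effect: d = |μ₁ − μ₀| / σ = |59.3 − 46.6| / 29.1 = 0.4364
Noncentrality parameter: λ = d·√n = 0.4364 × √24 = 2.1380
Critical value for a two-sided test at α = 0.05: z_{α/2} = 1.960.
Power = Φ(λ − 1.960) + Φ(−λ − 1.960) = Φ(0.178) + Φ(-4.098) = 0.5707 + 0.0000 = 0.5707.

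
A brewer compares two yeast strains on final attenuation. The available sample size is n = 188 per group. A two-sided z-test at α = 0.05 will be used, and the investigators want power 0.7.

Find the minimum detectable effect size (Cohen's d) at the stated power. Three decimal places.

d ≈ 0.256

Need Φ(δ − 1.960) = 0.7, so δ = 1.960 + 0.524 = 2.484.
(The second rejection-region term Φ(−δ − z_{α/2}) is negligible and dropped.)
δ = d·√(n/2) ⇒ d = δ/√(n/2) = 2.484/√(188/2) = 0.2562.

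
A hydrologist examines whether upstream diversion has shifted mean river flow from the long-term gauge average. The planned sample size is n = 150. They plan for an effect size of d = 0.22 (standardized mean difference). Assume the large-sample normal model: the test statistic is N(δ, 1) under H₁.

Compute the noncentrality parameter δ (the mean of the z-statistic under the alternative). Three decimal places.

The noncentrality parameter scales effect size by the design's sample-size factor: δ = d·√n = 0.22 × √150 = 2.6944

δ ≈ 2.694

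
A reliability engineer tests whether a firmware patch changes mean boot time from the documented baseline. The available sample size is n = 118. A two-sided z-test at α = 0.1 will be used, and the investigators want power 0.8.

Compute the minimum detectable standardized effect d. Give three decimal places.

Required noncentrality: δ = z_{0.05} + z_{0.20} = 1.645 + 0.842 = 2.486.
(Lower-tail contribution to power is negligible for δ > 0.)
δ = d·√n ⇒ d = δ/√n = 2.486/√118 = 0.2289.

d ≈ 0.229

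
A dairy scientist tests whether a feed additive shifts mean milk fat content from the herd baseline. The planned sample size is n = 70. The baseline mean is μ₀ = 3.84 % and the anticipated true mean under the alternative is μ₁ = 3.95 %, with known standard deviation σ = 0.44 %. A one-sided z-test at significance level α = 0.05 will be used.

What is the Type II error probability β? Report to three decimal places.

Standardized effect: d = |μ₁ − μ₀| / σ = |3.95 − 3.84| / 0.44 = 0.2500
Noncentrality parameter: δ = d·√n = 0.2500 × √70 = 2.0917
One-sided α = 0.05 → critical value z_{0.05} = 1.645.
Power = Φ(δ − 1.645) = Φ(0.447) = 0.6725.
Type II error: β = 1 − power = 1 − 0.6725 = 0.3275.

β ≈ 0.328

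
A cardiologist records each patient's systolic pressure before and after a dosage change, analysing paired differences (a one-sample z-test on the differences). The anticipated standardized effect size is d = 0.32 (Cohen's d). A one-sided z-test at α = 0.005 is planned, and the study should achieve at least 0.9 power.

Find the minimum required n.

n = 146

For power 0.9 need Φ(δ − z_{0.005}) = 0.9, so δ = z_{0.005} + z_{0.10} = 2.576 + 1.282 = 3.857.
δ = d·√n ⇒ n = (δ/d)² = (3.857 / 0.32)² = 145.31.
Rounding up, n = 146.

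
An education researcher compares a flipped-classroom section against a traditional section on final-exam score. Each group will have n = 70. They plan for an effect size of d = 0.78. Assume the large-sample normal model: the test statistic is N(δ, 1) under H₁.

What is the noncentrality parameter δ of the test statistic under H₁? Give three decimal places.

The noncentrality parameter scales effect size by the design's sample-size factor: δ = d·√(n/2) = 0.78 × √(70/2) = 4.6145

δ ≈ 4.615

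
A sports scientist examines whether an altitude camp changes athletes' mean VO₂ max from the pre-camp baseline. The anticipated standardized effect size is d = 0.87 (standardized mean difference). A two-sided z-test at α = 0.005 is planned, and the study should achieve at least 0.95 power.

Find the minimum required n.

Set Φ(δ − 2.807) = 0.95; then δ − 2.807 = Φ⁻¹(0.95) = 1.645, giving δ = 4.452.
(The Φ(−δ − z_{α/2}) term is vanishingly small for δ > 0 and is dropped in the standard sample-size formula.)
δ = d·√n ⇒ n = (δ/d)² = (4.452 / 0.87)² = 26.18.
Round up to the next whole unit.

n = 27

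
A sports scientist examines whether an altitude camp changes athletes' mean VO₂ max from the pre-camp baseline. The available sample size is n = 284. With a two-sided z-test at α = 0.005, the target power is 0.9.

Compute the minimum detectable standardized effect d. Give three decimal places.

Need Φ(δ − 2.807) = 0.9, so δ = 2.807 + 1.282 = 4.089.
(The second rejection-region term Φ(−δ − z_{α/2}) is negligible and dropped.)
δ = d·√n ⇒ d = δ/√n = 4.089/√284 = 0.2426.

d ≈ 0.243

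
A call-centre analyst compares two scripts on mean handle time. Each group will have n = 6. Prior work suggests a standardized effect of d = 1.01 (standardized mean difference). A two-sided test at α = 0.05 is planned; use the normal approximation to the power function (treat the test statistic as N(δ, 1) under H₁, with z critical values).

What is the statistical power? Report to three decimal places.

Power ≈ 0.417

Noncentrality parameter: δ = d·√(n/2) = 1.01 × √(6/2) = 1.7494
Critical value for a two-sided test at α = 0.05: z_{α/2} = 1.960.
Power = Φ(δ − 1.960) + Φ(−δ − 1.960) = Φ(-0.211) + Φ(-3.709) = 0.4166 + 0.0001 = 0.4167.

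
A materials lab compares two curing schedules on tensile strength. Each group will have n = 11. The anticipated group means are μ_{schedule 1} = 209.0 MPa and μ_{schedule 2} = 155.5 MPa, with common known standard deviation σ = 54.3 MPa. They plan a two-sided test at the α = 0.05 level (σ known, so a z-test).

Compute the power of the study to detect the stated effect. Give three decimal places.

Power ≈ 0.637

Standardized effect: d = |μ_{schedule 1} − μ_{schedule 2}| / σ = |209.0 − 155.5| / 54.3 = 0.9853
Noncentrality parameter: δ = d·√(n/2) = 0.9853 × √(11/2) = 2.3107
Two-sided α = 0.05 → critical value z_{0.025} = 1.960.
Power = Φ(δ − 1.960) + Φ(−δ − 1.960) = Φ(0.351) + Φ(-4.271) = 0.6371 + 0.0000 = 0.6371.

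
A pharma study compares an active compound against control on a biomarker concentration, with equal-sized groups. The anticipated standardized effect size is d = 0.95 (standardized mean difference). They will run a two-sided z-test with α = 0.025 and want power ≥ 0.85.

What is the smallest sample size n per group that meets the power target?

n = 24 per group

For power 0.85 need Φ(δ − z_{0.0125}) = 0.85, so δ = z_{0.0125} + z_{0.15} = 2.241 + 1.036 = 3.278.
(For δ > 0 the lower-tail rejection region contributes negligibly to power, so the one-term inversion is standard.)
δ = d·√(n/2) ⇒ n = 2(δ/d)² = 2 × (3.278 / 0.95)² = 23.81.
Rounding up, n = 24 per group.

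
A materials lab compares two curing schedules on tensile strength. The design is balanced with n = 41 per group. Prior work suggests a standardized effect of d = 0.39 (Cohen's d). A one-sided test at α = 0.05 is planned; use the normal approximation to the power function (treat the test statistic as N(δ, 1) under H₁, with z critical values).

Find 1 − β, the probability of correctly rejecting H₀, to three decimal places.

Noncentrality parameter: δ = d·√(n/2) = 0.39 × √(41/2) = 1.7658
Critical value for a one-sided test at α = 0.05: z_α = 1.645.
Power = P(Z > 1.645 − δ) = Φ(0.121) = 0.5481.

Power ≈ 0.548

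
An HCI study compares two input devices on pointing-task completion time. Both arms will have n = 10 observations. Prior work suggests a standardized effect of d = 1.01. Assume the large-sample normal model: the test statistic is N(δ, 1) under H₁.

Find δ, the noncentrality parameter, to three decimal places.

δ = d·√(n/2) = 1.01 × √(10/2) = 2.2584

δ ≈ 2.258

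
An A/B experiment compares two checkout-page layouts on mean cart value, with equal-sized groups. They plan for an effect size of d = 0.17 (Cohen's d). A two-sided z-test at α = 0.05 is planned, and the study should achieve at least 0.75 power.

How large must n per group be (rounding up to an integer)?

Set Φ(δ − 1.960) = 0.75; then δ − 1.960 = Φ⁻¹(0.75) = 0.674, giving δ = 2.634.
(For δ > 0 the lower-tail rejection region contributes negligibly to power, so the one-term inversion is standard.)
δ = d·√(n/2) ⇒ n = 2(δ/d)² = 2 × (2.634 / 0.17)² = 480.30.
Rounding up, n = 481 per group.

n = 481 per group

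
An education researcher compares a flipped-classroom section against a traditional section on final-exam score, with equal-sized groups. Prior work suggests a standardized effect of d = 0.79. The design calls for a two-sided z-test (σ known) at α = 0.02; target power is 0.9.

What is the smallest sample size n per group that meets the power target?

For power 0.9 need Φ(δ − z_{0.01}) = 0.9, so δ = z_{0.01} + z_{0.10} = 2.326 + 1.282 = 3.608.
(The Φ(−δ − z_{α/2}) term is vanishingly small for δ > 0 and is dropped in the standard sample-size formula.)
δ = d·√(n/2) ⇒ n = 2(δ/d)² = 2 × (3.608 / 0.79)² = 41.71.
Round up to the next whole unit.

n = 42 per group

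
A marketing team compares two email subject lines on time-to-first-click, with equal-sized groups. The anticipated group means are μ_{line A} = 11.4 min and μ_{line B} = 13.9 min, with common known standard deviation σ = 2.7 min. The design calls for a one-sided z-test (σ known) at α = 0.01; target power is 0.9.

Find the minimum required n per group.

n = 31 per group

Standardized effect: d = |μ_{line A} − μ_{line B}| / σ = |11.4 − 13.9| / 2.7 = 0.9259
For power 0.9 need Φ(δ − z_{0.01}) = 0.9, so δ = z_{0.01} + z_{0.10} = 2.326 + 1.282 = 3.608.
δ = d·√(n/2) ⇒ n = 2(δ/d)² = 2 × (3.608 / 0.9259)² = 30.37.
Round up to the next whole unit.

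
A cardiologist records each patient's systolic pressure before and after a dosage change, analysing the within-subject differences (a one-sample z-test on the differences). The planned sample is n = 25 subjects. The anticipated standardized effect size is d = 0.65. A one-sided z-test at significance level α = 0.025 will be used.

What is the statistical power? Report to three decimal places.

Noncentrality parameter: δ = d·√n = 0.65 × √25 = 3.2500
Critical value for a one-sided test at α = 0.025: z_α = 1.960.
Power = Φ(δ − 1.960) = Φ(1.290) = 0.9015.

Power ≈ 0.901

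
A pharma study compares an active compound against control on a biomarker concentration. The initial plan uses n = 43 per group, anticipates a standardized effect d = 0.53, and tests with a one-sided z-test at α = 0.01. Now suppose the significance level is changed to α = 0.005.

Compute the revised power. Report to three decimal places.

Power ≈ 0.453

δ = d·√(n/2) = 0.53 × √(43/2) = 2.4575 (unchanged). New critical value: z_{0.005} = 2.576.
Revised power = P(Z > 2.576 − δ) = Φ(-0.118) = 0.4529.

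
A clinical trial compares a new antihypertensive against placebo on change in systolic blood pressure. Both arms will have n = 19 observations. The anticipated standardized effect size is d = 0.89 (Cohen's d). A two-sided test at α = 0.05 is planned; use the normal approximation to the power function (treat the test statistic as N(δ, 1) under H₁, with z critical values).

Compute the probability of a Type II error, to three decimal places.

β ≈ 0.217

Noncentrality parameter: δ = d·√(n/2) = 0.89 × √(19/2) = 2.7432
Critical value for a two-sided test at α = 0.05: z_{α/2} = 1.960.
Power = Φ(δ − 1.960) + Φ(−δ − 1.960) = Φ(0.783) + Φ(-4.703) = 0.7832 + 0.0000 = 0.7832.
Type II error: β = 1 − power = 1 − 0.7832 = 0.2168.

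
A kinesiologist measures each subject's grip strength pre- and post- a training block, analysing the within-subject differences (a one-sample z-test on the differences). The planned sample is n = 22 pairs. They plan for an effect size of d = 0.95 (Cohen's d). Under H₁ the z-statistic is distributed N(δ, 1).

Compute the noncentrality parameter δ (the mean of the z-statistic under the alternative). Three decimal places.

δ ≈ 4.456

The noncentrality parameter scales effect size by the design's sample-size factor: δ = d·√n = 0.95 × √22 = 4.4559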